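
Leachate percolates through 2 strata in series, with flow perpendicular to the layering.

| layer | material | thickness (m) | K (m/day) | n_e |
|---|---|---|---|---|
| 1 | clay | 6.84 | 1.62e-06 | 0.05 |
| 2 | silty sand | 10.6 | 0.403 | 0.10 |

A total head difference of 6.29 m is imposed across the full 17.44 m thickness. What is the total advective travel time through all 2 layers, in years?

2580

With flow normal to the layers, continuity requires the same specific discharge q through every layer.
Σ(b_i/K_i) = 6.84/1.62e-06 + 10.6/0.403 = 4.222e+06 d.
q = Δh / Σ(b_i/K_i) = 6.29 / 4.222e+06 = 1.490e-06 m/day.
In each layer the seepage velocity is v_i = q/n_i, so the layer transit time is t_i = b_i·n_i / q:
  layer 1 (clay): t_1 = 6.84 × 0.05 / 1.490e-06 = 2.296e+05 d
  layer 2 (silty sand): t_2 = 10.6 × 0.10 / 1.490e-06 = 7.115e+05 d
Total t = Σ t_i = 9.411e+05 days = 2577 years.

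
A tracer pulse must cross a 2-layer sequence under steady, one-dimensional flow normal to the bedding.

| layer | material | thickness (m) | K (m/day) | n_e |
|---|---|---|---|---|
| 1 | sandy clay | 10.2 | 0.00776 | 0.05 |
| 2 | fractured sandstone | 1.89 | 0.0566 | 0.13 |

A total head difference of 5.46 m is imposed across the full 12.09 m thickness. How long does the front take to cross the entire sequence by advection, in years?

With flow normal to the layers, continuity requires the same specific discharge q through every layer.
Σ(b_i/K_i) = 10.2/0.00776 + 1.89/0.0566 = 1348 d.
q = Δh / Σ(b_i/K_i) = 5.46 / 1348 = 0.004051 m/day.
In each layer the seepage velocity is v_i = q/n_i, so the layer transit time is t_i = b_i·n_i / q:
  layer 1 (sandy clay): t_1 = 10.2 × 0.05 / 0.004051 = 125.9 d
  layer 2 (fractured sandstone): t_2 = 1.89 × 0.13 / 0.004051 = 60.65 d
Total t = Σ t_i = 186.5 days = 0.5107 years.

0.511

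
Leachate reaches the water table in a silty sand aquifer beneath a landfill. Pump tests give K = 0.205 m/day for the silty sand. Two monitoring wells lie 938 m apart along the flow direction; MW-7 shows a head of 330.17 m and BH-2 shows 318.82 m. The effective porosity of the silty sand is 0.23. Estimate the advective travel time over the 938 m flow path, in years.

238

Hydraulic gradient i = (330.17 − 318.82) / 938 = 11.35 / 938 = 0.01210.
Darcy flux q = K · i = 0.2050 × 0.01210 = 0.002481 m/day.
Seepage velocity v = q / n_e = 0.002481 / 0.23 = 0.01078 m/day.
Travel time t = L / v = 938 / 0.01078 = 86973 days = 238.1 years.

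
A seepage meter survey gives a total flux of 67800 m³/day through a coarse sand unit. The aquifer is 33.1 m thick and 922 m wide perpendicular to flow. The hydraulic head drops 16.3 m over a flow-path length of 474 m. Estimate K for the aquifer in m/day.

Cross-sectional area A = 922 × 33.1 = 30518 m².
Hydraulic gradient i = Δh / L = 16.3 / 474 = 0.03439.
From Q = K·A·i, K = Q / (A·i) = 67800 / (30518 × 0.03439) = 64.60 m/day.

64.6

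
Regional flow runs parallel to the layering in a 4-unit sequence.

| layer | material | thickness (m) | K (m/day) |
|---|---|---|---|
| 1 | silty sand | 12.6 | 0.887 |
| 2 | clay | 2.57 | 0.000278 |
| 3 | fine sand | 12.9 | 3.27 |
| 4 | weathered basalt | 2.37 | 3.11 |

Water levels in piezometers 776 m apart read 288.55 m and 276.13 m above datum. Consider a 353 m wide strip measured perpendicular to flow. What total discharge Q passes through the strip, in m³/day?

Flow is parallel to layering, so each bed carries its own Darcy discharge and the transmissivities add.
Σ(K_i·b_i) = 0.887×12.6 + 0.000278×2.57 + 3.27×12.9 + 3.11×2.37 = 60.73 m²/day.
Hydraulic gradient i = (288.55 − 276.13) / 776 = 12.42 / 776 = 0.01601.
Q = Σ(K_i·b_i) · W · i = 60.73 × 353 × 0.01601 = 343.1 m³/day.

343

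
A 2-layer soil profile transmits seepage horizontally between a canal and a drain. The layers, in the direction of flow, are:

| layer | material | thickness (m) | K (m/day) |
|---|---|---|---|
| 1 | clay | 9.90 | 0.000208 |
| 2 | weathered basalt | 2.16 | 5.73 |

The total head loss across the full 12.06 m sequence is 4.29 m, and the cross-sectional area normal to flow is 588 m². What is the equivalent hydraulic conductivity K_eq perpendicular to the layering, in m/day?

0.000253

Flow is perpendicular to layering, so the layers act in series and the equivalent K is the thickness-weighted harmonic mean.
Total thickness L = 9.90 + 2.16 = 12.06 m.
Σ(b_i/K_i) = 9.90/0.000208 + 2.16/5.73 = 47597 d.
K_eq = L / Σ(b_i/K_i) = 12.06 / 47597 = 0.0002534 m/day.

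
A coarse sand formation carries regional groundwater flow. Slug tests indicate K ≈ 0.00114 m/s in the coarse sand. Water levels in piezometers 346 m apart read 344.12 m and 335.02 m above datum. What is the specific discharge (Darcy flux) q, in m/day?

Convert K: 0.00114 m/s × 86400 = 98.50 m/day.
Hydraulic gradient i = (344.12 − 335.02) / 346 = 9.1 / 346 = 0.02630.
Specific discharge q = K · i = 98.50 × 0.02630 = 2.591 m/day.

2.59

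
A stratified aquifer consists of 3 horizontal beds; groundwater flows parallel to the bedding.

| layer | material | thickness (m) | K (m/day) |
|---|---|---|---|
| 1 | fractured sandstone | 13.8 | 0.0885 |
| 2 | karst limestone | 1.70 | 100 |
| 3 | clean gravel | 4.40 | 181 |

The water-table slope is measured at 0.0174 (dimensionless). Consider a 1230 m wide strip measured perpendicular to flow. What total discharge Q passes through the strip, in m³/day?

Flow is parallel to layering, so each bed carries its own Darcy discharge and the transmissivities add.
Σ(K_i·b_i) = 0.0885×13.8 + 100×1.70 + 181×4.40 = 967.6 m²/day.
Hydraulic gradient i = 0.0174.
Q = Σ(K_i·b_i) · W · i = 967.6 × 1230 × 0.01740 = 20709 m³/day.

20700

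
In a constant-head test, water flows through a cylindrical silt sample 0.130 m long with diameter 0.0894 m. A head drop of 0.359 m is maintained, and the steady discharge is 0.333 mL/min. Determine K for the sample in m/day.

Cross-sectional area A = π·(d/2)² = π × (0.0894/2)² = 0.006277 m².
Convert discharge: 0.333 mL/min = 5.550e-09 m³/s.
Darcy's law rearranged: K = Q·L / (A·Δh) = 5.550e-09 × 0.130 / (0.006277 × 0.359) = 3.202e-07 m/s = 0.02766 m/day.

0.0277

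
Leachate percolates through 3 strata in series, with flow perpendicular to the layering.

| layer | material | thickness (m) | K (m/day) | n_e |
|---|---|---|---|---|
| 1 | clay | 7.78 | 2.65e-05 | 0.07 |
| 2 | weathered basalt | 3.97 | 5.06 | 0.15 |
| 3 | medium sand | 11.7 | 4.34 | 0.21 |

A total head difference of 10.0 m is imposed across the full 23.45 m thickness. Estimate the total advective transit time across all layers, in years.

With flow normal to the layers, continuity requires the same specific discharge q through every layer.
Σ(b_i/K_i) = 7.78/2.65e-05 + 3.97/5.06 + 11.7/4.34 = 2.936e+05 d.
q = Δh / Σ(b_i/K_i) = 10.0 / 2.936e+05 = 3.406e-05 m/day.
In each layer the seepage velocity is v_i = q/n_i, so the layer transit time is t_i = b_i·n_i / q:
  layer 1 (clay): t_1 = 7.78 × 0.07 / 3.406e-05 = 15989 d
  layer 2 (weathered basalt): t_2 = 3.97 × 0.15 / 3.406e-05 = 17483 d
  layer 3 (medium sand): t_3 = 11.7 × 0.21 / 3.406e-05 = 72135 d
Total t = Σ t_i = 1.056e+05 days = 289.1 years.

289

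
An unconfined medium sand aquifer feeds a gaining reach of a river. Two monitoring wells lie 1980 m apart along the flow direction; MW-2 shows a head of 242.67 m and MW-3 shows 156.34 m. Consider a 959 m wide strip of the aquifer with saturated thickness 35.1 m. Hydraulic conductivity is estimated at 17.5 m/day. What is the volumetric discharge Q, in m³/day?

25700

Cross-sectional area A = 959 × 35.1 = 33661 m².
Hydraulic gradient i = (242.67 − 156.34) / 1980 = 86.33 / 1980 = 0.04360.
Darcy's law: Q = K · A · i = 17.50 × 33661 × 0.04360 = 25684 m³/day.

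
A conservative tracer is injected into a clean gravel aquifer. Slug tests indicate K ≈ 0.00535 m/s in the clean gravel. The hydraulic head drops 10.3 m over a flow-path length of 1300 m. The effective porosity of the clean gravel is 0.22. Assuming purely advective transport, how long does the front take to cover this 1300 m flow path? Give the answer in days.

Convert K: 0.00535 m/s × 86400 = 462.2 m/day.
Hydraulic gradient i = Δh / L = 10.3 / 1300 = 0.007923.
Darcy flux q = K · i = 462.2 × 0.007923 = 3.662 m/day.
Seepage velocity v = q / n_e = 3.662 / 0.22 = 16.65 m/day.
Travel time t = L / v = 1300 / 16.65 = 78.09 days.

78.1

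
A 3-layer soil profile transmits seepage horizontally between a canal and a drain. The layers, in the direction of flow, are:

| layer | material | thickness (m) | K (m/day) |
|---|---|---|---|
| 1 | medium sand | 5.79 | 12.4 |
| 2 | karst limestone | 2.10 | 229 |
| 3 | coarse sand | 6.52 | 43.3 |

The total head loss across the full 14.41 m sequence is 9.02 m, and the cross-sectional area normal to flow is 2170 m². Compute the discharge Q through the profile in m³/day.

31200

Flow is perpendicular to layering, so the layers act in series and the equivalent K is the thickness-weighted harmonic mean.
Total thickness L = 5.79 + 2.10 + 6.52 = 14.41 m.
Σ(b_i/K_i) = 5.79/12.4 + 2.10/229 + 6.52/43.3 = 0.6267 d.
K_eq = L / Σ(b_i/K_i) = 14.41 / 0.6267 = 22.99 m/day.
Q = K_eq · A · (Δh/L) = 22.99 × 2170 × (9.02/14.41) = 31233 m³/day.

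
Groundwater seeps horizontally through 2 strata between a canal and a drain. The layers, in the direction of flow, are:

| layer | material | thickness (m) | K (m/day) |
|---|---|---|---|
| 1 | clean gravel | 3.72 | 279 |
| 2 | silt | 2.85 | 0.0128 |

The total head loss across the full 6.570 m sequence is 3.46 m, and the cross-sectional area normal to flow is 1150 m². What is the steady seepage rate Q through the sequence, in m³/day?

Flow is perpendicular to layering, so the layers act in series and the equivalent K is the thickness-weighted harmonic mean.
Total thickness L = 3.72 + 2.85 = 6.570 m.
Σ(b_i/K_i) = 3.72/279 + 2.85/0.0128 = 222.7 d.
K_eq = L / Σ(b_i/K_i) = 6.570 / 222.7 = 0.02951 m/day.
Q = K_eq · A · (Δh/L) = 0.02951 × 1150 × (3.46/6.570) = 17.87 m³/day.

17.9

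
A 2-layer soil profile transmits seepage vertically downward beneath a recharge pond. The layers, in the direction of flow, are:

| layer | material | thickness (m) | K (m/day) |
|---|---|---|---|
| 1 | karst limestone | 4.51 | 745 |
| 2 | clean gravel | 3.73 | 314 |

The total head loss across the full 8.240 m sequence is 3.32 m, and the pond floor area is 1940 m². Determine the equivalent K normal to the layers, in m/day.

Flow is perpendicular to layering, so the layers act in series and the equivalent K is the thickness-weighted harmonic mean.
Total thickness L = 4.51 + 3.73 = 8.240 m.
Σ(b_i/K_i) = 4.51/745 + 3.73/314 = 0.01793 d.
K_eq = L / Σ(b_i/K_i) = 8.240 / 0.01793 = 459.5 m/day.

459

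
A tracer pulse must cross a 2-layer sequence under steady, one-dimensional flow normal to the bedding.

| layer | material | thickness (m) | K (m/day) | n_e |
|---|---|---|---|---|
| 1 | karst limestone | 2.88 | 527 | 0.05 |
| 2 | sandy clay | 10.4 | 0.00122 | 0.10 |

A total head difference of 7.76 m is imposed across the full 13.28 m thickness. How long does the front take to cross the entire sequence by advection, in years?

With flow normal to the layers, continuity requires the same specific discharge q through every layer.
Σ(b_i/K_i) = 2.88/527 + 10.4/0.00122 = 8525 d.
q = Δh / Σ(b_i/K_i) = 7.76 / 8525 = 0.0009103 m/day.
In each layer the seepage velocity is v_i = q/n_i, so the layer transit time is t_i = b_i·n_i / q:
  layer 1 (karst limestone): t_1 = 2.88 × 0.05 / 0.0009103 = 158.2 d
  layer 2 (sandy clay): t_2 = 10.4 × 0.10 / 0.0009103 = 1142 d
Total t = Σ t_i = 1301 days = 3.561 years.

3.56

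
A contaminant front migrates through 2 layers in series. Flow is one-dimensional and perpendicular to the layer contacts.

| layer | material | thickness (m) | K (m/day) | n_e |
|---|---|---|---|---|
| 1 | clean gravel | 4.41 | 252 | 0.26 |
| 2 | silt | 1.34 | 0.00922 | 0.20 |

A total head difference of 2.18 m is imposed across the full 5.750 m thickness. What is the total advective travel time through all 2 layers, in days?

94.3

With flow normal to the layers, continuity requires the same specific discharge q through every layer.
Σ(b_i/K_i) = 4.41/252 + 1.34/0.00922 = 145.4 d.
q = Δh / Σ(b_i/K_i) = 2.18 / 145.4 = 0.01500 m/day.
In each layer the seepage velocity is v_i = q/n_i, so the layer transit time is t_i = b_i·n_i / q:
  layer 1 (clean gravel): t_1 = 4.41 × 0.26 / 0.01500 = 76.45 d
  layer 2 (silt): t_2 = 1.34 × 0.20 / 0.01500 = 17.87 d
Total t = Σ t_i = 94.32 days.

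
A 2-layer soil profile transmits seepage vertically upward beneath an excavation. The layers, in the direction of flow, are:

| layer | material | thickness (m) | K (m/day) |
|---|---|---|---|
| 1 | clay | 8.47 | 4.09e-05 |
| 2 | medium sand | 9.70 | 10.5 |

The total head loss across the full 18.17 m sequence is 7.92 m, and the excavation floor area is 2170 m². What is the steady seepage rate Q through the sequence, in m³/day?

Flow is perpendicular to layering, so the layers act in series and the equivalent K is the thickness-weighted harmonic mean.
Total thickness L = 8.47 + 9.70 = 18.17 m.
Σ(b_i/K_i) = 8.47/4.09e-05 + 9.70/10.5 = 2.071e+05 d.
K_eq = L / Σ(b_i/K_i) = 18.17 / 2.071e+05 = 8.774e-05 m/day.
Q = K_eq · A · (Δh/L) = 8.774e-05 × 2170 × (7.92/18.17) = 0.08299 m³/day.

0.0830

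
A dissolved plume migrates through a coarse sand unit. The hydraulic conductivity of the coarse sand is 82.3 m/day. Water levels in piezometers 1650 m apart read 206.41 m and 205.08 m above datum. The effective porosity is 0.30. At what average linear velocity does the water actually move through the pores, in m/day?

0.221

Hydraulic gradient i = (206.41 − 205.08) / 1650 = 1.33 / 1650 = 0.0008061.
Darcy flux q = K · i = 82.30 × 0.0008061 = 0.06634 m/day.
Seepage velocity v = q / n_e = 0.06634 / 0.30 = 0.2211 m/day.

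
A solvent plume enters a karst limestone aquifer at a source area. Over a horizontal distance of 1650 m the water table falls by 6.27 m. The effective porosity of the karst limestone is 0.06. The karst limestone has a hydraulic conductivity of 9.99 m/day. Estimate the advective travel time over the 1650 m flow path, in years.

7.14

Hydraulic gradient i = Δh / L = 6.27 / 1650 = 0.003800.
Darcy flux q = K · i = 9.990 × 0.003800 = 0.03796 m/day.
Seepage velocity v = q / n_e = 0.03796 / 0.06 = 0.6327 m/day.
Travel time t = L / v = 1650 / 0.6327 = 2608 days = 7.140 years.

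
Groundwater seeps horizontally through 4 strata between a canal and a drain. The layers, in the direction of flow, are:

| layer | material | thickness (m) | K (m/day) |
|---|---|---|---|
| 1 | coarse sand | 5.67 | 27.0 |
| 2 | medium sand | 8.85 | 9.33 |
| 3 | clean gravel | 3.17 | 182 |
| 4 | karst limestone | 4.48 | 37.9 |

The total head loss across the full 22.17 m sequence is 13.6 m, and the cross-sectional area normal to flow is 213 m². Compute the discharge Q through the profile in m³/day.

2240

Flow is perpendicular to layering, so the layers act in series and the equivalent K is the thickness-weighted harmonic mean.
Total thickness L = 5.67 + 8.85 + 3.17 + 4.48 = 22.17 m.
Σ(b_i/K_i) = 5.67/27.0 + 8.85/9.33 + 3.17/182 + 4.48/37.9 = 1.294 d.
K_eq = L / Σ(b_i/K_i) = 22.17 / 1.294 = 17.13 m/day.
Q = K_eq · A · (Δh/L) = 17.13 × 213 × (13.6/22.17) = 2238 m³/day.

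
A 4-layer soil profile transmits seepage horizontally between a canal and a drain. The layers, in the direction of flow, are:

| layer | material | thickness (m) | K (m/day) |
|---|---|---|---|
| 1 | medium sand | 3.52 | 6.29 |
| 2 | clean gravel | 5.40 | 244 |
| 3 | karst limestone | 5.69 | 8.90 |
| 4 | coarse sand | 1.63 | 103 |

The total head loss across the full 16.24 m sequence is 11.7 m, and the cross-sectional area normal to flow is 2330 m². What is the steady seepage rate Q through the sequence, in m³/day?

22000

Flow is perpendicular to layering, so the layers act in series and the equivalent K is the thickness-weighted harmonic mean.
Total thickness L = 3.52 + 5.40 + 5.69 + 1.63 = 16.24 m.
Σ(b_i/K_i) = 3.52/6.29 + 5.40/244 + 5.69/8.90 + 1.63/103 = 1.237 d.
K_eq = L / Σ(b_i/K_i) = 16.24 / 1.237 = 13.13 m/day.
Q = K_eq · A · (Δh/L) = 13.13 × 2330 × (11.7/16.24) = 22040 m³/day.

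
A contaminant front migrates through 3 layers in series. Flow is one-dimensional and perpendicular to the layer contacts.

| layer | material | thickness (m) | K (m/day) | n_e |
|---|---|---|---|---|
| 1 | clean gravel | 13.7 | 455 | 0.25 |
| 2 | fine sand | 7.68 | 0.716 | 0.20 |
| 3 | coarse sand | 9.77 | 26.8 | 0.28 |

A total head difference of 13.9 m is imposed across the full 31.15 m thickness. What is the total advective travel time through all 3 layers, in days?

With flow normal to the layers, continuity requires the same specific discharge q through every layer.
Σ(b_i/K_i) = 13.7/455 + 7.68/0.716 + 9.77/26.8 = 11.12 d.
q = Δh / Σ(b_i/K_i) = 13.9 / 11.12 = 1.250 m/day.
In each layer the seepage velocity is v_i = q/n_i, so the layer transit time is t_i = b_i·n_i / q:
  layer 1 (clean gravel): t_1 = 13.7 × 0.25 / 1.250 = 2.740 d
  layer 2 (fine sand): t_2 = 7.68 × 0.20 / 1.250 = 1.229 d
  layer 3 (coarse sand): t_3 = 9.77 × 0.28 / 1.250 = 2.189 d
Total t = Σ t_i = 6.158 days.

6.16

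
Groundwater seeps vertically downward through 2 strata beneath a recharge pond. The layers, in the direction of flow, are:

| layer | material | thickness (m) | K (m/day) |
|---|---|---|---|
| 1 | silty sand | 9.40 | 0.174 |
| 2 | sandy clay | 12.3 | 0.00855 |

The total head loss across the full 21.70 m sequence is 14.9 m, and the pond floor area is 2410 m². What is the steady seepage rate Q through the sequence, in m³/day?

24.1

Flow is perpendicular to layering, so the layers act in series and the equivalent K is the thickness-weighted harmonic mean.
Total thickness L = 9.40 + 12.3 = 21.70 m.
Σ(b_i/K_i) = 9.40/0.174 + 12.3/0.00855 = 1493 d.
K_eq = L / Σ(b_i/K_i) = 21.70 / 1493 = 0.01454 m/day.
Q = K_eq · A · (Δh/L) = 0.01454 × 2410 × (14.9/21.70) = 24.06 m³/day.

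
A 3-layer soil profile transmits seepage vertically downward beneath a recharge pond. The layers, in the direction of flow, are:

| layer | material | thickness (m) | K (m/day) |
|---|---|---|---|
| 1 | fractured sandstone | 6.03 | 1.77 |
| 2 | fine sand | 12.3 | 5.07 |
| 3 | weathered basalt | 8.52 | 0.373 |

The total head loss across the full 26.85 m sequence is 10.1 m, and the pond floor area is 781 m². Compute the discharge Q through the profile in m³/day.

Flow is perpendicular to layering, so the layers act in series and the equivalent K is the thickness-weighted harmonic mean.
Total thickness L = 6.03 + 12.3 + 8.52 = 26.85 m.
Σ(b_i/K_i) = 6.03/1.77 + 12.3/5.07 + 8.52/0.373 = 28.67 d.
K_eq = L / Σ(b_i/K_i) = 26.85 / 28.67 = 0.9364 m/day.
Q = K_eq · A · (Δh/L) = 0.9364 × 781 × (10.1/26.85) = 275.1 m³/day.

275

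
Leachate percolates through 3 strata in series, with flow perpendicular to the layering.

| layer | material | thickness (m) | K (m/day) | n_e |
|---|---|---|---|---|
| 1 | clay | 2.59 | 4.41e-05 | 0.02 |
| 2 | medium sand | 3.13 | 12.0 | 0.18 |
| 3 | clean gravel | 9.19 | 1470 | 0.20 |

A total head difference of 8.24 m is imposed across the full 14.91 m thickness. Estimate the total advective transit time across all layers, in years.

With flow normal to the layers, continuity requires the same specific discharge q through every layer.
Σ(b_i/K_i) = 2.59/4.41e-05 + 3.13/12.0 + 9.19/1470 = 58730 d.
q = Δh / Σ(b_i/K_i) = 8.24 / 58730 = 0.0001403 m/day.
In each layer the seepage velocity is v_i = q/n_i, so the layer transit time is t_i = b_i·n_i / q:
  layer 1 (clay): t_1 = 2.59 × 0.02 / 0.0001403 = 369.2 d
  layer 2 (medium sand): t_2 = 3.13 × 0.18 / 0.0001403 = 4016 d
  layer 3 (clean gravel): t_3 = 9.19 × 0.20 / 0.0001403 = 13100 d
Total t = Σ t_i = 17485 days = 47.87 years.

47.9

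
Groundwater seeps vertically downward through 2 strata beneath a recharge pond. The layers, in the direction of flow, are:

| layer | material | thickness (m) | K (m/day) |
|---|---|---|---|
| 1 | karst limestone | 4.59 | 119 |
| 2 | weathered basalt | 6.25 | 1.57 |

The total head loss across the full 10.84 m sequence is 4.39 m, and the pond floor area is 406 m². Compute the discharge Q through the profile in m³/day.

Flow is perpendicular to layering, so the layers act in series and the equivalent K is the thickness-weighted harmonic mean.
Total thickness L = 4.59 + 6.25 = 10.84 m.
Σ(b_i/K_i) = 4.59/119 + 6.25/1.57 = 4.019 d.
K_eq = L / Σ(b_i/K_i) = 10.84 / 4.019 = 2.697 m/day.
Q = K_eq · A · (Δh/L) = 2.697 × 406 × (4.39/10.84) = 443.4 m³/day.

443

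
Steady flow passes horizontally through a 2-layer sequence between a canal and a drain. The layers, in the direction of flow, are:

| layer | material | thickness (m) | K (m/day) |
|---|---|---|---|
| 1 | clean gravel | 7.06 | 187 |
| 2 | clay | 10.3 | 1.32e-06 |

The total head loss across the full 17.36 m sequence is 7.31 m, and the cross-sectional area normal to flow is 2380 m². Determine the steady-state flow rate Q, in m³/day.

0.00223

Flow is perpendicular to layering, so the layers act in series and the equivalent K is the thickness-weighted harmonic mean.
Total thickness L = 7.06 + 10.3 = 17.36 m.
Σ(b_i/K_i) = 7.06/187 + 10.3/1.32e-06 = 7.803e+06 d.
K_eq = L / Σ(b_i/K_i) = 17.36 / 7.803e+06 = 2.225e-06 m/day.
Q = K_eq · A · (Δh/L) = 2.225e-06 × 2380 × (7.31/17.36) = 0.002230 m³/day.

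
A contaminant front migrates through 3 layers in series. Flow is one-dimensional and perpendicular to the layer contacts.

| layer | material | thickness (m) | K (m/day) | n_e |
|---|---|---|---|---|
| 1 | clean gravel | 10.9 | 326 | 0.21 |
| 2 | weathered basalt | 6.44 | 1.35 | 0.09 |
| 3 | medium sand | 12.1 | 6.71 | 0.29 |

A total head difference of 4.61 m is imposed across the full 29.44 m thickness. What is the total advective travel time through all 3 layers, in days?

9.14

With flow normal to the layers, continuity requires the same specific discharge q through every layer.
Σ(b_i/K_i) = 10.9/326 + 6.44/1.35 + 12.1/6.71 = 6.607 d.
q = Δh / Σ(b_i/K_i) = 4.61 / 6.607 = 0.6977 m/day.
In each layer the seepage velocity is v_i = q/n_i, so the layer transit time is t_i = b_i·n_i / q:
  layer 1 (clean gravel): t_1 = 10.9 × 0.21 / 0.6977 = 3.281 d
  layer 2 (weathered basalt): t_2 = 6.44 × 0.09 / 0.6977 = 0.8307 d
  layer 3 (medium sand): t_3 = 12.1 × 0.29 / 0.6977 = 5.029 d
Total t = Σ t_i = 9.140 days.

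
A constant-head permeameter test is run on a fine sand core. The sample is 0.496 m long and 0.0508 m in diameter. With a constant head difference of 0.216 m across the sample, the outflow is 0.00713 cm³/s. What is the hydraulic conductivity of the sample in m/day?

0.698

Cross-sectional area A = π·(d/2)² = π × (0.0508/2)² = 0.002027 m².
Convert discharge: 0.00713 cm³/s = 7.130e-09 m³/s.
Darcy's law rearranged: K = Q·L / (A·Δh) = 7.130e-09 × 0.496 / (0.002027 × 0.216) = 8.078e-06 m/s = 0.6979 m/day.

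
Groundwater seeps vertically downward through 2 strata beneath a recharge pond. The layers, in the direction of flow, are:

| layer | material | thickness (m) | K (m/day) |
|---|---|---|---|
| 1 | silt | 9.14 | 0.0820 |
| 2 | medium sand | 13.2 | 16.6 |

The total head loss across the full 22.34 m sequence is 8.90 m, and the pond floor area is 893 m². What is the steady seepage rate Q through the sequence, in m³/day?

Flow is perpendicular to layering, so the layers act in series and the equivalent K is the thickness-weighted harmonic mean.
Total thickness L = 9.14 + 13.2 = 22.34 m.
Σ(b_i/K_i) = 9.14/0.0820 + 13.2/16.6 = 112.3 d.
K_eq = L / Σ(b_i/K_i) = 22.34 / 112.3 = 0.1990 m/day.
Q = K_eq · A · (Δh/L) = 0.1990 × 893 × (8.90/22.34) = 70.80 m³/day.

70.8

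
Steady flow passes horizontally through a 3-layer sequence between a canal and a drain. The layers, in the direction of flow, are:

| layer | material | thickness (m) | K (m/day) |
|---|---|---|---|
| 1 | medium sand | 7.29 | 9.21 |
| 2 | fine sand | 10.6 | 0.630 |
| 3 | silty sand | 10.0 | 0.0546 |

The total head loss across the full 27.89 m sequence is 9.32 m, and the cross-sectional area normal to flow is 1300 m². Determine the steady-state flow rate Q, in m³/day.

Flow is perpendicular to layering, so the layers act in series and the equivalent K is the thickness-weighted harmonic mean.
Total thickness L = 7.29 + 10.6 + 10.0 = 27.89 m.
Σ(b_i/K_i) = 7.29/9.21 + 10.6/0.630 + 10.0/0.0546 = 200.8 d.
K_eq = L / Σ(b_i/K_i) = 27.89 / 200.8 = 0.1389 m/day.
Q = K_eq · A · (Δh/L) = 0.1389 × 1300 × (9.32/27.89) = 60.35 m³/day.

60.3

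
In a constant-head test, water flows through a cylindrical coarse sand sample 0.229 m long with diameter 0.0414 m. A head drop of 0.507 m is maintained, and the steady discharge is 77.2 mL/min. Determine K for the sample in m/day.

Cross-sectional area A = π·(d/2)² = π × (0.0414/2)² = 0.001346 m².
Convert discharge: 77.2 mL/min = 1.287e-06 m³/s.
Darcy's law rearranged: K = Q·L / (A·Δh) = 1.287e-06 × 0.229 / (0.001346 × 0.507) = 0.0004317 m/s = 37.30 m/day.

37.3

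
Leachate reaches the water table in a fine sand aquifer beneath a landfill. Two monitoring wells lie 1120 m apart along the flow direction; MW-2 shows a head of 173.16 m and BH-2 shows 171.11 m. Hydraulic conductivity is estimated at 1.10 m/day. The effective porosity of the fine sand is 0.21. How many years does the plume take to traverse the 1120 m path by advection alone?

Hydraulic gradient i = (173.16 − 171.11) / 1120 = 2.05 / 1120 = 0.001830.
Darcy flux q = K · i = 1.100 × 0.001830 = 0.002013 m/day.
Seepage velocity v = q / n_e = 0.002013 / 0.21 = 0.009588 m/day.
Travel time t = L / v = 1120 / 0.009588 = 1.168e+05 days = 319.8 years.

320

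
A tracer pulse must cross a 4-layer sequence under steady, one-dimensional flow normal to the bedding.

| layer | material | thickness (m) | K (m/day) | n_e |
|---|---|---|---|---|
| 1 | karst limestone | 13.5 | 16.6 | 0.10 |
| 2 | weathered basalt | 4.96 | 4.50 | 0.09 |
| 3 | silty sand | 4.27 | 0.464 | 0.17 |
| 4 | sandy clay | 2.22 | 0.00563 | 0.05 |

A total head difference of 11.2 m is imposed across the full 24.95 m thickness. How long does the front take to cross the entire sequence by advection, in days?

95.3

With flow normal to the layers, continuity requires the same specific discharge q through every layer.
Σ(b_i/K_i) = 13.5/16.6 + 4.96/4.50 + 4.27/0.464 + 2.22/0.00563 = 405.4 d.
q = Δh / Σ(b_i/K_i) = 11.2 / 405.4 = 0.02762 m/day.
In each layer the seepage velocity is v_i = q/n_i, so the layer transit time is t_i = b_i·n_i / q:
  layer 1 (karst limestone): t_1 = 13.5 × 0.10 / 0.02762 = 48.87 d
  layer 2 (weathered basalt): t_2 = 4.96 × 0.09 / 0.02762 = 16.16 d
  layer 3 (silty sand): t_3 = 4.27 × 0.17 / 0.02762 = 26.28 d
  layer 4 (sandy clay): t_4 = 2.22 × 0.05 / 0.02762 = 4.018 d
Total t = Σ t_i = 95.32 days.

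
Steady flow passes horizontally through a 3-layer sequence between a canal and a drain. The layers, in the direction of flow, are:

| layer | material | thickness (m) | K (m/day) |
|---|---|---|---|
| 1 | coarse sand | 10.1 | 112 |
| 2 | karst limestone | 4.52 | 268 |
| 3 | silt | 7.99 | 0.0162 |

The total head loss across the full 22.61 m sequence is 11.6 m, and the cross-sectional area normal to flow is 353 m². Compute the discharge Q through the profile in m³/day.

8.30

Flow is perpendicular to layering, so the layers act in series and the equivalent K is the thickness-weighted harmonic mean.
Total thickness L = 10.1 + 4.52 + 7.99 = 22.61 m.
Σ(b_i/K_i) = 10.1/112 + 4.52/268 + 7.99/0.0162 = 493.3 d.
K_eq = L / Σ(b_i/K_i) = 22.61 / 493.3 = 0.04583 m/day.
Q = K_eq · A · (Δh/L) = 0.04583 × 353 × (11.6/22.61) = 8.301 m³/day.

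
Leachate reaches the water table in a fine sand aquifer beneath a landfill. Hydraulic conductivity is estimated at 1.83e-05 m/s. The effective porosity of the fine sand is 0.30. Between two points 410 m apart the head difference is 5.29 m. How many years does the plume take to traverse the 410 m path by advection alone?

Convert K: 1.83e-05 m/s × 86400 = 1.581 m/day.
Hydraulic gradient i = Δh / L = 5.29 / 410 = 0.01290.
Darcy flux q = K · i = 1.581 × 0.01290 = 0.02040 m/day.
Seepage velocity v = q / n_e = 0.02040 / 0.30 = 0.06800 m/day.
Travel time t = L / v = 410 / 0.06800 = 6029 days = 16.51 years.

16.5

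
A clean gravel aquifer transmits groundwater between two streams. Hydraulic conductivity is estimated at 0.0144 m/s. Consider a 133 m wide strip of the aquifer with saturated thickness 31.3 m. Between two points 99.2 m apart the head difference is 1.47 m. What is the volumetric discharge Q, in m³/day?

76700

Convert K: 0.0144 m/s × 86400 = 1244 m/day.
Cross-sectional area A = 133 × 31.3 = 4163 m².
Hydraulic gradient i = Δh / L = 1.47 / 99.2 = 0.01482.
Darcy's law: Q = K · A · i = 1244 × 4163 × 0.01482 = 76750 m³/day.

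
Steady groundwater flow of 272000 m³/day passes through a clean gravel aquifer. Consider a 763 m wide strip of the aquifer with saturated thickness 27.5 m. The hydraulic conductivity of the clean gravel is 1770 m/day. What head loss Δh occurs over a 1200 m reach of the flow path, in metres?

8.79

Cross-sectional area A = 763 × 27.5 = 20982 m².
From Q = K·A·i, i = Q / (K·A) = 272000 / (1770 × 20982) = 0.007324.
Head loss Δh = i · L = 0.007324 × 1200 = 8.789 m.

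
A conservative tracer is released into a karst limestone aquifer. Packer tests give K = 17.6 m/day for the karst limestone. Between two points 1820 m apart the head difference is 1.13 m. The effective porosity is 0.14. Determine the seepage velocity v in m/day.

0.0781

Hydraulic gradient i = Δh / L = 1.13 / 1820 = 0.0006209.
Darcy flux q = K · i = 17.60 × 0.0006209 = 0.01093 m/day.
Seepage velocity v = q / n_e = 0.01093 / 0.14 = 0.07805 m/day.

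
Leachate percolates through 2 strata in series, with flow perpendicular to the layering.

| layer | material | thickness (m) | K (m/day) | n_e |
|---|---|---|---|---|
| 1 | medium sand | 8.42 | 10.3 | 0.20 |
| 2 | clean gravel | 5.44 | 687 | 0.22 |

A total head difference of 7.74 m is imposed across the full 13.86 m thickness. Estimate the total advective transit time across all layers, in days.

0.307

With flow normal to the layers, continuity requires the same specific discharge q through every layer.
Σ(b_i/K_i) = 8.42/10.3 + 5.44/687 = 0.8254 d.
q = Δh / Σ(b_i/K_i) = 7.74 / 0.8254 = 9.377 m/day.
In each layer the seepage velocity is v_i = q/n_i, so the layer transit time is t_i = b_i·n_i / q:
  layer 1 (medium sand): t_1 = 8.42 × 0.20 / 9.377 = 0.1796 d
  layer 2 (clean gravel): t_2 = 5.44 × 0.22 / 9.377 = 0.1276 d
Total t = Σ t_i = 0.3072 days.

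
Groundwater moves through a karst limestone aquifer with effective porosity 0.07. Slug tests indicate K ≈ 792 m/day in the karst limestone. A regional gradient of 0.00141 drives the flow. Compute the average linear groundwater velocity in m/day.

16.0

Hydraulic gradient i = 0.00141.
Darcy flux q = K · i = 792.0 × 0.001410 = 1.117 m/day.
Seepage velocity v = q / n_e = 1.117 / 0.07 = 15.95 m/day.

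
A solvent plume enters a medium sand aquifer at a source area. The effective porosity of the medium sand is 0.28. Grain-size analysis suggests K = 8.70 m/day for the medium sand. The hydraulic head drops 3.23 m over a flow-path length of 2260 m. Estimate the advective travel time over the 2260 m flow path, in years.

Hydraulic gradient i = Δh / L = 3.23 / 2260 = 0.001429.
Darcy flux q = K · i = 8.700 × 0.001429 = 0.01243 m/day.
Seepage velocity v = q / n_e = 0.01243 / 0.28 = 0.04441 m/day.
Travel time t = L / v = 2260 / 0.04441 = 50892 days = 139.3 years.

139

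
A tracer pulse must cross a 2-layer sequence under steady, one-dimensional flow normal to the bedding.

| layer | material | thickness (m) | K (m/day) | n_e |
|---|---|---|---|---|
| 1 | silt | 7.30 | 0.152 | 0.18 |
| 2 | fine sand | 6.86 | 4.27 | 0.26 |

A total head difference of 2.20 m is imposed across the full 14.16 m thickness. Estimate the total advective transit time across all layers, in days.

With flow normal to the layers, continuity requires the same specific discharge q through every layer.
Σ(b_i/K_i) = 7.30/0.152 + 6.86/4.27 = 49.63 d.
q = Δh / Σ(b_i/K_i) = 2.20 / 49.63 = 0.04433 m/day.
In each layer the seepage velocity is v_i = q/n_i, so the layer transit time is t_i = b_i·n_i / q:
  layer 1 (silt): t_1 = 7.30 × 0.18 / 0.04433 = 29.64 d
  layer 2 (fine sand): t_2 = 6.86 × 0.26 / 0.04433 = 40.24 d
Total t = Σ t_i = 69.88 days.

69.9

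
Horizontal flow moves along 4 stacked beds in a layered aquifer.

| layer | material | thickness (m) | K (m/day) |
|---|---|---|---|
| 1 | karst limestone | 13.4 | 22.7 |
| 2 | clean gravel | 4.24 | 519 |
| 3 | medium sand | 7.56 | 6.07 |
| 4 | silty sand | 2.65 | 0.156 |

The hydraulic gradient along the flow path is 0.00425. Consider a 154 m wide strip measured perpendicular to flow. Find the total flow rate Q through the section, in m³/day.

Flow is parallel to layering, so each bed carries its own Darcy discharge and the transmissivities add.
Σ(K_i·b_i) = 22.7×13.4 + 519×4.24 + 6.07×7.56 + 0.156×2.65 = 2551 m²/day.
Hydraulic gradient i = 0.00425.
Q = Σ(K_i·b_i) · W · i = 2551 × 154 × 0.004250 = 1670 m³/day.

1670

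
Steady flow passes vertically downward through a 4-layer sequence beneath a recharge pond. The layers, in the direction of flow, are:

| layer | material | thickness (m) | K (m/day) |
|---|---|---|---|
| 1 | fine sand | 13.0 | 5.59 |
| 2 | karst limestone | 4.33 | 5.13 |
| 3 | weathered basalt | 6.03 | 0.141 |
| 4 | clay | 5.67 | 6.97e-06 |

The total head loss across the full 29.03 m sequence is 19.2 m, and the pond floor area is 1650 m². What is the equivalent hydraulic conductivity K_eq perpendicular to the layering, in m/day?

Flow is perpendicular to layering, so the layers act in series and the equivalent K is the thickness-weighted harmonic mean.
Total thickness L = 13.0 + 4.33 + 6.03 + 5.67 = 29.03 m.
Σ(b_i/K_i) = 13.0/5.59 + 4.33/5.13 + 6.03/0.141 + 5.67/6.97e-06 = 8.135e+05 d.
K_eq = L / Σ(b_i/K_i) = 29.03 / 8.135e+05 = 3.568e-05 m/day.

3.57e-05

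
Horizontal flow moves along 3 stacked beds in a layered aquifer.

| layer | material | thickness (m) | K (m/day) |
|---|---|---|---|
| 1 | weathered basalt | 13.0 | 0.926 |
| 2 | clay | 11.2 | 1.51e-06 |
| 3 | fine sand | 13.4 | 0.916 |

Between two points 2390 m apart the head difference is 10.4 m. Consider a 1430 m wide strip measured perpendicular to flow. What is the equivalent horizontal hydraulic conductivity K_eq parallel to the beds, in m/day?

0.647

Flow is parallel to layering, so each bed carries its own Darcy discharge and the transmissivities add.
Σ(K_i·b_i) = 0.926×13.0 + 1.51e-06×11.2 + 0.916×13.4 = 24.31 m²/day.
Total thickness b = 37.60 m, so K_eq = Σ(K_i·b_i)/b = 0.6466 m/day.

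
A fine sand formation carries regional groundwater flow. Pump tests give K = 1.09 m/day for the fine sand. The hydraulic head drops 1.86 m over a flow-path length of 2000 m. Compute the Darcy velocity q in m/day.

0.00101

Hydraulic gradient i = Δh / L = 1.86 / 2000 = 0.0009300.
Specific discharge q = K · i = 1.090 × 0.0009300 = 0.001014 m/day.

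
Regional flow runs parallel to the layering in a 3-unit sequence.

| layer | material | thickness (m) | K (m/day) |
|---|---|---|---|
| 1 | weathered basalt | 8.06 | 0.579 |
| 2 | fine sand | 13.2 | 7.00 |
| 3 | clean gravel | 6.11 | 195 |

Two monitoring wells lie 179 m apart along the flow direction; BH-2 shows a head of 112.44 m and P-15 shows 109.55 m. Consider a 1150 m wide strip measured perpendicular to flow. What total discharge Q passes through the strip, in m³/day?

23900

Flow is parallel to layering, so each bed carries its own Darcy discharge and the transmissivities add.
Σ(K_i·b_i) = 0.579×8.06 + 7.00×13.2 + 195×6.11 = 1289 m²/day.
Hydraulic gradient i = (112.44 − 109.55) / 179 = 2.89 / 179 = 0.01615.
Q = Σ(K_i·b_i) · W · i = 1289 × 1150 × 0.01615 = 23924 m³/day.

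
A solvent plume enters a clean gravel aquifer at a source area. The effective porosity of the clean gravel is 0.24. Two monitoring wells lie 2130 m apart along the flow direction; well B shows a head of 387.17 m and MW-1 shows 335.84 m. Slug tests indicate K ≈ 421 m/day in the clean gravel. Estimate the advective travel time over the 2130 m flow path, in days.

50.4

Hydraulic gradient i = (387.17 − 335.84) / 2130 = 51.33 / 2130 = 0.02410.
Darcy flux q = K · i = 421.0 × 0.02410 = 10.15 m/day.
Seepage velocity v = q / n_e = 10.15 / 0.24 = 42.27 m/day.
Travel time t = L / v = 2130 / 42.27 = 50.39 days.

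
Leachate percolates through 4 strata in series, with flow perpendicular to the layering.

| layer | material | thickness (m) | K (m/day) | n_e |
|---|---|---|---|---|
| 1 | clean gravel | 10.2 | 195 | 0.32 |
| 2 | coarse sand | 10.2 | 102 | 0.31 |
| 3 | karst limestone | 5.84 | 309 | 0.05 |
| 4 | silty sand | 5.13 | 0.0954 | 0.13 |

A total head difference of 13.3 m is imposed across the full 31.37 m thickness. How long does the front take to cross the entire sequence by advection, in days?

30.0

With flow normal to the layers, continuity requires the same specific discharge q through every layer.
Σ(b_i/K_i) = 10.2/195 + 10.2/102 + 5.84/309 + 5.13/0.0954 = 53.94 d.
q = Δh / Σ(b_i/K_i) = 13.3 / 53.94 = 0.2465 m/day.
In each layer the seepage velocity is v_i = q/n_i, so the layer transit time is t_i = b_i·n_i / q:
  layer 1 (clean gravel): t_1 = 10.2 × 0.32 / 0.2465 = 13.24 d
  layer 2 (coarse sand): t_2 = 10.2 × 0.31 / 0.2465 = 12.83 d
  layer 3 (karst limestone): t_3 = 5.84 × 0.05 / 0.2465 = 1.184 d
  layer 4 (silty sand): t_4 = 5.13 × 0.13 / 0.2465 = 2.705 d
Total t = Σ t_i = 29.95 days.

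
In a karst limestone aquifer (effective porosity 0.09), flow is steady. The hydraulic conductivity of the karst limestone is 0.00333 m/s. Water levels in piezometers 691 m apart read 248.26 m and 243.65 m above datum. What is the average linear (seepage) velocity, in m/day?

Convert K: 0.00333 m/s × 86400 = 287.7 m/day.
Hydraulic gradient i = (248.26 − 243.65) / 691 = 4.61 / 691 = 0.006671.
Darcy flux q = K · i = 287.7 × 0.006671 = 1.919 m/day.
Seepage velocity v = q / n_e = 1.919 / 0.09 = 21.33 m/day.

21.3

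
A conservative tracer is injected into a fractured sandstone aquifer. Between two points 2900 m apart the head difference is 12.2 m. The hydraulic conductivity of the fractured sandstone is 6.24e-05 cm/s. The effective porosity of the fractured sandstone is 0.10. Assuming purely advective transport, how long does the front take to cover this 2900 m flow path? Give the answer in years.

Convert K: 6.24e-05 cm/s × 864 = 0.05391 m/day.
Hydraulic gradient i = Δh / L = 12.2 / 2900 = 0.004207.
Darcy flux q = K · i = 0.05391 × 0.004207 = 0.0002268 m/day.
Seepage velocity v = q / n_e = 0.0002268 / 0.10 = 0.002268 m/day.
Travel time t = L / v = 2900 / 0.002268 = 1.279e+06 days = 3501 years.

3500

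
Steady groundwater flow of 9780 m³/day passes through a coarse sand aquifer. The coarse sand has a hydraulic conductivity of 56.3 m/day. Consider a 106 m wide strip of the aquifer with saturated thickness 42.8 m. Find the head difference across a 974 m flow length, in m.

Cross-sectional area A = 106 × 42.8 = 4537 m².
From Q = K·A·i, i = Q / (K·A) = 9780 / (56.30 × 4537) = 0.03829.
Head loss Δh = i · L = 0.03829 × 974 = 37.29 m.

37.3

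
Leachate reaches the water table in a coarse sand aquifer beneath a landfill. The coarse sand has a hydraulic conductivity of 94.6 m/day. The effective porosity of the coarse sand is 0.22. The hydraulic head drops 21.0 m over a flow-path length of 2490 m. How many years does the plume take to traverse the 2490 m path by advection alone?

Hydraulic gradient i = Δh / L = 21.0 / 2490 = 0.008434.
Darcy flux q = K · i = 94.60 × 0.008434 = 0.7978 m/day.
Seepage velocity v = q / n_e = 0.7978 / 0.22 = 3.627 m/day.
Travel time t = L / v = 2490 / 3.627 = 686.6 days = 1.880 years.

1.88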